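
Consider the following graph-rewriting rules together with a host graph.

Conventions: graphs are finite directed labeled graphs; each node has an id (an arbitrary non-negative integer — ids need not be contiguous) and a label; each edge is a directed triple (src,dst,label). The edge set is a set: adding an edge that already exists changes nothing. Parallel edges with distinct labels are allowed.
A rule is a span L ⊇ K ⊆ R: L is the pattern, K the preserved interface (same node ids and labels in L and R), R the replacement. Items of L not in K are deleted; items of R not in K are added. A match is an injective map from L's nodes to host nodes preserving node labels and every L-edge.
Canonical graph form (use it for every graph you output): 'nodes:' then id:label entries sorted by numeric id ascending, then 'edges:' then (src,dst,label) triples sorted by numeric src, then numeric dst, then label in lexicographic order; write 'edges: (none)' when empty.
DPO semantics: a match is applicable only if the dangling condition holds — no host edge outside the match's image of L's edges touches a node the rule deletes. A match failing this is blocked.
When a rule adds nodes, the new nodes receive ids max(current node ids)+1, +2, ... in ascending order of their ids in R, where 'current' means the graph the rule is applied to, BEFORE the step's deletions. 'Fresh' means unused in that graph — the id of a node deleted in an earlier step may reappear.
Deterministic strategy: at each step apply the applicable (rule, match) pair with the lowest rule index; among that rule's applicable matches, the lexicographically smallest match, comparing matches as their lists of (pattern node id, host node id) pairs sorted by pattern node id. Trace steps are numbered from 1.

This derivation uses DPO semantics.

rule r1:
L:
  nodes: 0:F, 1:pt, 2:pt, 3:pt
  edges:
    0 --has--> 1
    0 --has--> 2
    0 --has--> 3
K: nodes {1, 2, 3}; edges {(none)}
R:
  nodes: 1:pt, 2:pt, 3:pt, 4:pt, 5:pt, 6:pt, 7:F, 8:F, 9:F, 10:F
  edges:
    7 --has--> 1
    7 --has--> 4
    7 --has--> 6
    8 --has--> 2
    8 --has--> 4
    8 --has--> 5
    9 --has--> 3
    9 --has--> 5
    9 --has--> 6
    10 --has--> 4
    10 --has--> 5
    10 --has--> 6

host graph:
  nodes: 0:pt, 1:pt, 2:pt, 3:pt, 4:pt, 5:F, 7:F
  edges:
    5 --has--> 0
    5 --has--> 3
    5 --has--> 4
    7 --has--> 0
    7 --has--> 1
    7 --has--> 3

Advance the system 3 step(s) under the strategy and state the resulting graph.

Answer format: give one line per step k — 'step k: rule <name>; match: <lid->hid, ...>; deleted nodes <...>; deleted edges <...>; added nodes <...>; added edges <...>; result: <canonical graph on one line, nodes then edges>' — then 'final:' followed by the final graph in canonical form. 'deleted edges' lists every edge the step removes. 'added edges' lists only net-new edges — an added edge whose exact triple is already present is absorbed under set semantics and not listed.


step 1: rule r1; match: 0->5, 1->0, 2->3, 3->4; deleted nodes 5; deleted edges (5,0,has); (5,3,has); (5,4,has); added nodes 8, 9, 10, 11, 12, 13, 14; added edges (11,0,has); (11,8,has); (11,10,has); (12,3,has); (12,8,has); (12,9,has); (13,4,has); (13,9,has); (13,10,has); (14,8,has); (14,9,has); (14,10,has); result: nodes: 0:pt, 1:pt, 2:pt, 3:pt, 4:pt, 7:F, 8:pt, 9:pt, 10:pt, 11:F, 12:F, 13:F, 14:F edges: (7,0,has); (7,1,has); (7,3,has); (11,0,has); (11,8,has); (11,10,has); (12,3,has); (12,8,has); (12,9,has); (13,4,has); (13,9,has); (13,10,has); (14,8,has); (14,9,has); (14,10,has)
step 2: rule r1; match: 0->7, 1->0, 2->1, 3->3; deleted nodes 7; deleted edges (7,0,has); (7,1,has); (7,3,has); added nodes 15, 16, 17, 18, 19, 20, 21; added edges (18,0,has); (18,15,has); (18,17,has); (19,1,has); (19,15,has); (19,16,has); (20,3,has); (20,16,has); (20,17,has); (21,15,has); (21,16,has); (21,17,has); result: nodes: 0:pt, 1:pt, 2:pt, 3:pt, 4:pt, 8:pt, 9:pt, 10:pt, 11:F, 12:F, 13:F, 14:F, 15:pt, 16:pt, 17:pt, 18:F, 19:F, 20:F, 21:F edges: (11,0,has); (11,8,has); (11,10,has); (12,3,has); (12,8,has); (12,9,has); (13,4,has); (13,9,has); (13,10,has); (14,8,has); (14,9,has); (14,10,has); (18,0,has); (18,15,has); (18,17,has); (19,1,has); (19,15,has); (19,16,has); (20,3,has); (20,16,has); (20,17,has); (21,15,has); (21,16,has); (21,17,has)
step 3: rule r1; match: 0->11, 1->0, 2->8, 3->10; deleted nodes 11; deleted edges (11,0,has); (11,8,has); (11,10,has); added nodes 22, 23, 24, 25, 26, 27, 28; added edges (25,0,has); (25,22,has); (25,24,has); (26,8,has); (26,22,has); (26,23,has); (27,10,has); (27,23,has); (27,24,has); (28,22,has); (28,23,has); (28,24,has); result: nodes: 0:pt, 1:pt, 2:pt, 3:pt, 4:pt, 8:pt, 9:pt, 10:pt, 12:F, 13:F, 14:F, 15:pt, 16:pt, 17:pt, 18:F, 19:F, 20:F, 21:F, 22:pt, 23:pt, 24:pt, 25:F, 26:F, 27:F, 28:F edges: (12,3,has); (12,8,has); (12,9,has); (13,4,has); (13,9,has); (13,10,has); (14,8,has); (14,9,has); (14,10,has); (18,0,has); (18,15,has); (18,17,has); (19,1,has); (19,15,has); (19,16,has); (20,3,has); (20,16,has); (20,17,has); (21,15,has); (21,16,has); (21,17,has); (25,0,has); (25,22,has); (25,24,has); (26,8,has); (26,22,has); (26,23,has); (27,10,has); (27,23,has); (27,24,has); (28,22,has); (28,23,has); (28,24,has)
final:
nodes: 0:pt, 1:pt, 2:pt, 3:pt, 4:pt, 8:pt, 9:pt, 10:pt, 12:F, 13:F, 14:F, 15:pt, 16:pt, 17:pt, 18:F, 19:F, 20:F, 21:F, 22:pt, 23:pt, 24:pt, 25:F, 26:F, 27:F, 28:F
edges: (12,3,has); (12,8,has); (12,9,has); (13,4,has); (13,9,has); (13,10,has); (14,8,has); (14,9,has); (14,10,has); (18,0,has); (18,15,has); (18,17,has); (19,1,has); (19,15,has); (19,16,has); (20,3,has); (20,16,has); (20,17,has); (21,15,has); (21,16,has); (21,17,has); (25,0,has); (25,22,has); (25,24,has); (26,8,has); (26,22,has); (26,23,has); (27,10,has); (27,23,has); (27,24,has); (28,22,has); (28,23,has); (28,24,has)


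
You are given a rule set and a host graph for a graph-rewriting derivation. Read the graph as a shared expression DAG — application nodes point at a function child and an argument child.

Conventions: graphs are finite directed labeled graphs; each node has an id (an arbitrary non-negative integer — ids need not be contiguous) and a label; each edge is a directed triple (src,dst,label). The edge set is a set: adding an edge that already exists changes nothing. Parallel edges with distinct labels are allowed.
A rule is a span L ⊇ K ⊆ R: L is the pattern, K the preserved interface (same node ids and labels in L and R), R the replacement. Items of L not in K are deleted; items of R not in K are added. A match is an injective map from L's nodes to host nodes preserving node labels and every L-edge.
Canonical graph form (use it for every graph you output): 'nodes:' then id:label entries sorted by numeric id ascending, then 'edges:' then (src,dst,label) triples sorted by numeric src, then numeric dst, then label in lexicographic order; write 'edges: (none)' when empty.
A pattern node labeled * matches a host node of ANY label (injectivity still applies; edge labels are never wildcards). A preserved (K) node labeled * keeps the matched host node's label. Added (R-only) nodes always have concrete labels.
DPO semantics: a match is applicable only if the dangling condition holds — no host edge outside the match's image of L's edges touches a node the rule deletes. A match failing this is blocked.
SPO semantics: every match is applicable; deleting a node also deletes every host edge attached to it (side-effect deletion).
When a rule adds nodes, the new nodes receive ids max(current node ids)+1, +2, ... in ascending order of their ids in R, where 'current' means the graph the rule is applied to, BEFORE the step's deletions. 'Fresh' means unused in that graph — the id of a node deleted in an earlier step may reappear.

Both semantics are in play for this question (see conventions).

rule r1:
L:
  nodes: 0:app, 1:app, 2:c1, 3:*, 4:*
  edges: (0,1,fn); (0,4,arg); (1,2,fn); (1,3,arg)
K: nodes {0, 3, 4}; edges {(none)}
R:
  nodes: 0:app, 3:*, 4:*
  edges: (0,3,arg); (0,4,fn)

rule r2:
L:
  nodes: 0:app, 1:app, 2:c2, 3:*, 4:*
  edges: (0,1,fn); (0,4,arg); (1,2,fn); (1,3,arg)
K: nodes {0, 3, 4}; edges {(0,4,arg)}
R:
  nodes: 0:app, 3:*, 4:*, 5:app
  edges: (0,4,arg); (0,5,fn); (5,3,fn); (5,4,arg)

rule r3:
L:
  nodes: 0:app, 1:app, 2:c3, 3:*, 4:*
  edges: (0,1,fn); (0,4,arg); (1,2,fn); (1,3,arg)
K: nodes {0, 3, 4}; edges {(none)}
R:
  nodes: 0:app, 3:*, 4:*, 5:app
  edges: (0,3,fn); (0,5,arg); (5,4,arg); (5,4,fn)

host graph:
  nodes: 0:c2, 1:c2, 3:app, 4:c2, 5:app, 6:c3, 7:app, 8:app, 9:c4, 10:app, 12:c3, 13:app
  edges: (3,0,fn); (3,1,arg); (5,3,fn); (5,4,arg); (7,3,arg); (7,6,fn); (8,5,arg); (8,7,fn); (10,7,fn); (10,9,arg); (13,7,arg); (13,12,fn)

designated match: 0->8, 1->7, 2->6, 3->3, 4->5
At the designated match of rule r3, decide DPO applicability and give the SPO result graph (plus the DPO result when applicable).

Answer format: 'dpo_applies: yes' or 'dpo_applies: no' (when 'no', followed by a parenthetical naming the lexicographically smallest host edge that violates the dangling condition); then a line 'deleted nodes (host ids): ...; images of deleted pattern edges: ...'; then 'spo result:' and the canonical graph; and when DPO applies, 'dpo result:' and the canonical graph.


dpo_applies: no
(the rule deletes node 7, which keeps host edge (10,7,fn) outside the match image — the dangling condition fails, DPO blocks; SPO proceeds and side-deletes such edges)
deleted nodes (host ids): 6, 7; images of deleted pattern edges: (7,3,arg); (7,6,fn); (8,5,arg); (8,7,fn)
spo result:
nodes: 0:c2, 1:c2, 3:app, 4:c2, 5:app, 8:app, 9:c4, 10:app, 12:c3, 13:app, 14:app
edges: (3,0,fn); (3,1,arg); (5,3,fn); (5,4,arg); (8,3,fn); (8,14,arg); (10,9,arg); (13,12,fn); (14,5,arg); (14,5,fn)


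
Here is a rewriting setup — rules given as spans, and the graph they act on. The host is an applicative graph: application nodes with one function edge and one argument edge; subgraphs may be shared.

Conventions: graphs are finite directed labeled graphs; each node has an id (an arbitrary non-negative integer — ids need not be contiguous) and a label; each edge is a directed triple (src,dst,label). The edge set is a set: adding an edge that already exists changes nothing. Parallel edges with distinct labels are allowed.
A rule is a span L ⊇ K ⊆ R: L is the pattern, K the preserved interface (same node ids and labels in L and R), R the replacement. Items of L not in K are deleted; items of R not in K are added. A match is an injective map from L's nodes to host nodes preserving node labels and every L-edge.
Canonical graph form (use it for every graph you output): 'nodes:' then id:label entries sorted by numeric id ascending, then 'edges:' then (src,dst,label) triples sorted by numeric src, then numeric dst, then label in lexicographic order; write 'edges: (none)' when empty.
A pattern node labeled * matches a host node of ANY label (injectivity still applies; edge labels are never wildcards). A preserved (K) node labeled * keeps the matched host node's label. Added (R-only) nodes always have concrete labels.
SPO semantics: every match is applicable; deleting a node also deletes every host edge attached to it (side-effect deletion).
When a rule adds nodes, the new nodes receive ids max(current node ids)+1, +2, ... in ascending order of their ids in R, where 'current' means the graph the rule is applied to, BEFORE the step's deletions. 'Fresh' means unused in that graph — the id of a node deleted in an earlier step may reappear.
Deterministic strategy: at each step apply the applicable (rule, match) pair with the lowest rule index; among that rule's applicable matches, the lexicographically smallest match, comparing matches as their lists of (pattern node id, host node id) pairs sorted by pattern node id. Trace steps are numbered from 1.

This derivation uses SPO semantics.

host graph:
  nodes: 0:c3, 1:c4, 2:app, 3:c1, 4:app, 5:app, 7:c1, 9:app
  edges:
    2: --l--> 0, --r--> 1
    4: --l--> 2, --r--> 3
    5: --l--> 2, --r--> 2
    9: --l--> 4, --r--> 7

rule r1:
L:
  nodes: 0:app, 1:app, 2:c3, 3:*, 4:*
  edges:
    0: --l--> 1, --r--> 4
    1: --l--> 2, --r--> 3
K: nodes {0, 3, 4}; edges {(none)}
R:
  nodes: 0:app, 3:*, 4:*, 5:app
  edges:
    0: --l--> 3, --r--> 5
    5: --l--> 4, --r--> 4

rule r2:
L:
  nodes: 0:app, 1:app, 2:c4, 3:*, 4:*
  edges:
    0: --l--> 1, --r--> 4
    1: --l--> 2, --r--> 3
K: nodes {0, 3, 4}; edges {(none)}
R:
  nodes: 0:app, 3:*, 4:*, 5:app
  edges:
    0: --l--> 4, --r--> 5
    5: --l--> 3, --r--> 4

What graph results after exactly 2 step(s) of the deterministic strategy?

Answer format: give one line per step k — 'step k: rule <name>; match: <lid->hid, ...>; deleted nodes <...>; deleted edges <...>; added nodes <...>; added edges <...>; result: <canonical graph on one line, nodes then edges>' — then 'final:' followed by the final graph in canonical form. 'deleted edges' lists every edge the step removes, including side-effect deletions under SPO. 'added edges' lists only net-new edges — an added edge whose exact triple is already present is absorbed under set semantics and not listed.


step 1: rule r1; match: 0->4, 1->2, 2->0, 3->1, 4->3; deleted nodes 0, 2; deleted edges (2,0,l); (2,1,r); (4,2,l); (4,3,r); (5,2,l); (5,2,r); added nodes 10; added edges (4,1,l); (4,10,r); (10,3,l); (10,3,r); result: nodes: 1:c4, 3:c1, 4:app, 5:app, 7:c1, 9:app, 10:app edges: (4,1,l); (4,10,r); (9,4,l); (9,7,r); (10,3,l); (10,3,r)
step 2: rule r2; match: 0->9, 1->4, 2->1, 3->10, 4->7; deleted nodes 1, 4; deleted edges (4,1,l); (4,10,r); (9,4,l); (9,7,r); added nodes 11; added edges (9,7,l); (9,11,r); (11,7,r); (11,10,l); result: nodes: 3:c1, 5:app, 7:c1, 9:app, 10:app, 11:app edges: (9,7,l); (9,11,r); (10,3,l); (10,3,r); (11,7,r); (11,10,l)
final:
nodes: 3:c1, 5:app, 7:c1, 9:app, 10:app, 11:app
edges: (9,7,l); (9,11,r); (10,3,l); (10,3,r); (11,7,r); (11,10,l)


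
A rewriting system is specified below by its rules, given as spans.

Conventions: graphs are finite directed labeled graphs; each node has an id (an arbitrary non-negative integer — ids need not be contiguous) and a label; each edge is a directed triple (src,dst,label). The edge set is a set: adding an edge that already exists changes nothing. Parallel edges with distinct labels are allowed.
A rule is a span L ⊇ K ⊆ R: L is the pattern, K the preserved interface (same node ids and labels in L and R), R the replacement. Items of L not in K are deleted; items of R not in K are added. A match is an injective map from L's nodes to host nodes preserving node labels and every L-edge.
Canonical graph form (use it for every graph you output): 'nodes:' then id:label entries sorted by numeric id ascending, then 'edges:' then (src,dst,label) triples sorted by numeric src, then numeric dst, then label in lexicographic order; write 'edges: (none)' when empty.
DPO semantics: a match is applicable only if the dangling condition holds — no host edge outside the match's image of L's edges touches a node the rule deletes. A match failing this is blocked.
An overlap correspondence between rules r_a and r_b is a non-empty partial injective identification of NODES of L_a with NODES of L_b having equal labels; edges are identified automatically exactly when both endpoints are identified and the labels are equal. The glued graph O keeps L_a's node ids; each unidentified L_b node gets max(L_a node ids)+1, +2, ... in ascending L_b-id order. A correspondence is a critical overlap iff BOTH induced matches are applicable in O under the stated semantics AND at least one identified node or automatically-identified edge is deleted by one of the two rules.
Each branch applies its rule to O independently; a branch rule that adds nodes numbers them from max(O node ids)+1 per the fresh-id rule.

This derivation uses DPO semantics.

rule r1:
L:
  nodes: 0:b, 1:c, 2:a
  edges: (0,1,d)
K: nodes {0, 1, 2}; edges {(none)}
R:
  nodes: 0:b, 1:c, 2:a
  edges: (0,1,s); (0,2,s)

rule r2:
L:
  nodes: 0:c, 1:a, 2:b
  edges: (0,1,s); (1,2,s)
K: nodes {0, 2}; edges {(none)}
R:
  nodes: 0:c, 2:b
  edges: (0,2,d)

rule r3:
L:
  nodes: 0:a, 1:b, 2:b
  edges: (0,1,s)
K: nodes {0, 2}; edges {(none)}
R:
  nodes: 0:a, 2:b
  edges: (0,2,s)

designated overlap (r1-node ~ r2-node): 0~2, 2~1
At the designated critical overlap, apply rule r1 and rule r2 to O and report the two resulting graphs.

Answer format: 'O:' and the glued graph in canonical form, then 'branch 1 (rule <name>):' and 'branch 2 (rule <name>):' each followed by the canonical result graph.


O:
nodes: 0:b, 1:c, 2:a, 3:c
edges: (0,1,d); (2,0,s); (3,2,s)
branch 1 (rule r1):
nodes: 0:b, 1:c, 2:a, 3:c
edges: (0,1,s); (0,2,s); (2,0,s); (3,2,s)
branch 2 (rule r2):
nodes: 0:b, 1:c, 3:c
edges: (0,1,d); (3,0,d)


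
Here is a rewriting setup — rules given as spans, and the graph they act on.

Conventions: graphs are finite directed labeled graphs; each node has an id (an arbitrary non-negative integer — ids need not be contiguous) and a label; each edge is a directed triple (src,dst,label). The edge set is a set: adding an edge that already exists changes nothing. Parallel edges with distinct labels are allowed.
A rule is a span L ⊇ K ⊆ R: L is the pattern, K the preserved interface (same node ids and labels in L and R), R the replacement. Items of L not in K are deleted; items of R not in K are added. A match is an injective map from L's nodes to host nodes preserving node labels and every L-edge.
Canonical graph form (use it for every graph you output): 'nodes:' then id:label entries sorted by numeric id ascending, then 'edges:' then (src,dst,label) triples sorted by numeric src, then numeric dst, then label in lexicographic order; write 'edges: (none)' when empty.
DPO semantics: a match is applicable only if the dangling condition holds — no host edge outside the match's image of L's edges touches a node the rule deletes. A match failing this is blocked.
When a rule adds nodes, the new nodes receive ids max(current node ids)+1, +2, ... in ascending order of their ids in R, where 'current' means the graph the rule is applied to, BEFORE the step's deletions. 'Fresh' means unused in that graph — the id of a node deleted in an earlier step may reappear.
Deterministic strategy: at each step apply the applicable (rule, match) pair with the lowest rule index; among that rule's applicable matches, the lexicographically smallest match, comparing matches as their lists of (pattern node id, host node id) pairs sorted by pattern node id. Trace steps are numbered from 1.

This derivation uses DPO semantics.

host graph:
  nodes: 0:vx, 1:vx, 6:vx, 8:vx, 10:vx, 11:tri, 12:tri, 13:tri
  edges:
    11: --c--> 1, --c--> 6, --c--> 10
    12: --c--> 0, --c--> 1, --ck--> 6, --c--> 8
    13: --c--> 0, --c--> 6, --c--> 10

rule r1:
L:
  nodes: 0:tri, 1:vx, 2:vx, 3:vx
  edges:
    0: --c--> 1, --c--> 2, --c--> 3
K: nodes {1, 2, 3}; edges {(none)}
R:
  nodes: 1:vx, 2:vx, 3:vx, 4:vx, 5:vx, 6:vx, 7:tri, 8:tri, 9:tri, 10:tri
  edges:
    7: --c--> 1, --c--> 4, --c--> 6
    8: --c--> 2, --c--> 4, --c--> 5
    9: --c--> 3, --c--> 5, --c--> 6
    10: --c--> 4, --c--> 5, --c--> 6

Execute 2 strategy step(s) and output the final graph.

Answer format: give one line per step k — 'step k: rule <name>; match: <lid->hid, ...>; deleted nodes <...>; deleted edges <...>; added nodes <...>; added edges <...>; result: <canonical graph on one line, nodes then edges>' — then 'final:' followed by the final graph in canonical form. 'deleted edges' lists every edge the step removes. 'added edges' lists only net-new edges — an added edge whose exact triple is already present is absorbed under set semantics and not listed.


step 1: rule r1; match: 0->11, 1->1, 2->6, 3->10; deleted nodes 11; deleted edges (11,1,c); (11,6,c); (11,10,c); added nodes 14, 15, 16, 17, 18, 19, 20; added edges (17,1,c); (17,14,c); (17,16,c); (18,6,c); (18,14,c); (18,15,c); (19,10,c); (19,15,c); (19,16,c); (20,14,c); (20,15,c); (20,16,c); result: nodes: 0:vx, 1:vx, 6:vx, 8:vx, 10:vx, 12:tri, 13:tri, 14:vx, 15:vx, 16:vx, 17:tri, 18:tri, 19:tri, 20:tri edges: (12,0,c); (12,1,c); (12,6,ck); (12,8,c); (13,0,c); (13,6,c); (13,10,c); (17,1,c); (17,14,c); (17,16,c); (18,6,c); (18,14,c); (18,15,c); (19,10,c); (19,15,c); (19,16,c); (20,14,c); (20,15,c); (20,16,c)
step 2: rule r1; match: 0->13, 1->0, 2->6, 3->10; deleted nodes 13; deleted edges (13,0,c); (13,6,c); (13,10,c); added nodes 21, 22, 23, 24, 25, 26, 27; added edges (24,0,c); (24,21,c); (24,23,c); (25,6,c); (25,21,c); (25,22,c); (26,10,c); (26,22,c); (26,23,c); (27,21,c); (27,22,c); (27,23,c); result: nodes: 0:vx, 1:vx, 6:vx, 8:vx, 10:vx, 12:tri, 14:vx, 15:vx, 16:vx, 17:tri, 18:tri, 19:tri, 20:tri, 21:vx, 22:vx, 23:vx, 24:tri, 25:tri, 26:tri, 27:tri edges: (12,0,c); (12,1,c); (12,6,ck); (12,8,c); (17,1,c); (17,14,c); (17,16,c); (18,6,c); (18,14,c); (18,15,c); (19,10,c); (19,15,c); (19,16,c); (20,14,c); (20,15,c); (20,16,c); (24,0,c); (24,21,c); (24,23,c); (25,6,c); (25,21,c); (25,22,c); (26,10,c); (26,22,c); (26,23,c); (27,21,c); (27,22,c); (27,23,c)
final:
nodes: 0:vx, 1:vx, 6:vx, 8:vx, 10:vx, 12:tri, 14:vx, 15:vx, 16:vx, 17:tri, 18:tri, 19:tri, 20:tri, 21:vx, 22:vx, 23:vx, 24:tri, 25:tri, 26:tri, 27:tri
edges: (12,0,c); (12,1,c); (12,6,ck); (12,8,c); (17,1,c); (17,14,c); (17,16,c); (18,6,c); (18,14,c); (18,15,c); (19,10,c); (19,15,c); (19,16,c); (20,14,c); (20,15,c); (20,16,c); (24,0,c); (24,21,c); (24,23,c); (25,6,c); (25,21,c); (25,22,c); (26,10,c); (26,22,c); (26,23,c); (27,21,c); (27,22,c); (27,23,c)


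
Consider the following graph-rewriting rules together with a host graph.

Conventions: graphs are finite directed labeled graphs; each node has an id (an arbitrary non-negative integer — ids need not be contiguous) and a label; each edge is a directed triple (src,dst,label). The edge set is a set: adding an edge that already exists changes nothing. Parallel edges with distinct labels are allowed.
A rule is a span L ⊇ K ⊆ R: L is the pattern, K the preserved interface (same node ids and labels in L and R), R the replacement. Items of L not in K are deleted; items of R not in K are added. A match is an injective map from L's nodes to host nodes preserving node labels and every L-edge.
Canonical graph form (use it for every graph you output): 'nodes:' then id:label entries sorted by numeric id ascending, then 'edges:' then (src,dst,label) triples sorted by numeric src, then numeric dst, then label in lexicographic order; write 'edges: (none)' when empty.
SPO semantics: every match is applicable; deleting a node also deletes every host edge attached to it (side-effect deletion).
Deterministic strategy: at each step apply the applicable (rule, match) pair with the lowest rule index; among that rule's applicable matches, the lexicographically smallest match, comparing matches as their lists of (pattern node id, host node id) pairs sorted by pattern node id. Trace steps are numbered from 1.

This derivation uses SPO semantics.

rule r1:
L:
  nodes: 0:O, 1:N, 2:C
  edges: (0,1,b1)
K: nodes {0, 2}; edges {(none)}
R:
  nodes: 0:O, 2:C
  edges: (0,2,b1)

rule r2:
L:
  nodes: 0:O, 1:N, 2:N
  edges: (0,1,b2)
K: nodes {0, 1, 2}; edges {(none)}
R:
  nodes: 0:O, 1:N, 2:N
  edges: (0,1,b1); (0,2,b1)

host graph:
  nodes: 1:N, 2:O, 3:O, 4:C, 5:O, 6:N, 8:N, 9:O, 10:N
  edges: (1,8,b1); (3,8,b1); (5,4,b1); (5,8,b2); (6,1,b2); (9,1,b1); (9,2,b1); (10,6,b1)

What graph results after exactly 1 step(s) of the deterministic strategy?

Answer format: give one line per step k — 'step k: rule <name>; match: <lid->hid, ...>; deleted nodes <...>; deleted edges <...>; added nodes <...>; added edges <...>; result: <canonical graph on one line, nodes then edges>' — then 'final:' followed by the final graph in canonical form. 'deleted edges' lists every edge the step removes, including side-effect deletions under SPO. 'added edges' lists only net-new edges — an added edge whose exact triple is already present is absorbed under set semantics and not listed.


step 1: rule r1; match: 0->3, 1->8, 2->4; deleted nodes 8; deleted edges (1,8,b1); (3,8,b1); (5,8,b2); added nodes (none); added edges (3,4,b1); result: nodes: 1:N, 2:O, 3:O, 4:C, 5:O, 6:N, 9:O, 10:N edges: (3,4,b1); (5,4,b1); (6,1,b2); (9,1,b1); (9,2,b1); (10,6,b1)
final:
nodes: 1:N, 2:O, 3:O, 4:C, 5:O, 6:N, 9:O, 10:N
edges: (3,4,b1); (5,4,b1); (6,1,b2); (9,1,b1); (9,2,b1); (10,6,b1)


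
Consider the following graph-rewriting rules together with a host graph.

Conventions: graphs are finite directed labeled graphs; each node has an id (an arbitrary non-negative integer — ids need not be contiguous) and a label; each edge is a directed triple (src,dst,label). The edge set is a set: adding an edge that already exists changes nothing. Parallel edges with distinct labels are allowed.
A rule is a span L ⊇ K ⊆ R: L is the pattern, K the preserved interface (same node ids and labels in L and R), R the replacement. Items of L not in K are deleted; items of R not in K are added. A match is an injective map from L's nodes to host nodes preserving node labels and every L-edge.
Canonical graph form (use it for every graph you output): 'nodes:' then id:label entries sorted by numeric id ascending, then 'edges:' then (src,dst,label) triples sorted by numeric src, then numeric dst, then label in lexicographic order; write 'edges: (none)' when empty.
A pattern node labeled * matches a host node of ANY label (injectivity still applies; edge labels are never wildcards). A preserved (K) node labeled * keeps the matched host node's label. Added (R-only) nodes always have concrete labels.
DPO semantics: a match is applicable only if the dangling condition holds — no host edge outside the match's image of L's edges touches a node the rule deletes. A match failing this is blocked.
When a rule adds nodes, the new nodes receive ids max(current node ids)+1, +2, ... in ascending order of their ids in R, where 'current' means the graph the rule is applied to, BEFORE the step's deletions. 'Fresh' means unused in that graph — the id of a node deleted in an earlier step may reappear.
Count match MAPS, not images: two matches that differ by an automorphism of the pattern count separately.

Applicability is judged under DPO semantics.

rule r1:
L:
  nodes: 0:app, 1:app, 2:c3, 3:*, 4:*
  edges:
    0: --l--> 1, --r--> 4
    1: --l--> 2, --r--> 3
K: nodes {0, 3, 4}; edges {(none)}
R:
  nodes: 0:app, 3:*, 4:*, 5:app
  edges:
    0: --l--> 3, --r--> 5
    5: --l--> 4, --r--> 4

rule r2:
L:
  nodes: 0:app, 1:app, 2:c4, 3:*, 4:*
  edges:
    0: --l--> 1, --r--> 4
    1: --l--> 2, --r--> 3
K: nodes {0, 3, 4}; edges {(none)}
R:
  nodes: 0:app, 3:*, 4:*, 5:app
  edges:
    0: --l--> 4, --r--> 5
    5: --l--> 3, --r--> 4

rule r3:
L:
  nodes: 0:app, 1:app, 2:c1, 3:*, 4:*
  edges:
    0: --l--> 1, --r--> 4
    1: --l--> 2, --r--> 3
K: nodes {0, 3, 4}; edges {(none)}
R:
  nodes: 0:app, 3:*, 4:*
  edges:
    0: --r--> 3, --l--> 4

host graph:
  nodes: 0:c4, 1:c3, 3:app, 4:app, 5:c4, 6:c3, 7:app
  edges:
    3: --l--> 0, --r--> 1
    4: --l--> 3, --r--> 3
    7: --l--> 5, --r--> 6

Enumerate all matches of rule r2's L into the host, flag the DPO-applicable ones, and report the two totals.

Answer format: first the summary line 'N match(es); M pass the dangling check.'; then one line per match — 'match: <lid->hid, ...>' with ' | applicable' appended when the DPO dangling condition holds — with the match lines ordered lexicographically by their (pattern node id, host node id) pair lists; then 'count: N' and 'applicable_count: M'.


0 match(es); 0 pass the dangling check.
count: 0
applicable_count: 0


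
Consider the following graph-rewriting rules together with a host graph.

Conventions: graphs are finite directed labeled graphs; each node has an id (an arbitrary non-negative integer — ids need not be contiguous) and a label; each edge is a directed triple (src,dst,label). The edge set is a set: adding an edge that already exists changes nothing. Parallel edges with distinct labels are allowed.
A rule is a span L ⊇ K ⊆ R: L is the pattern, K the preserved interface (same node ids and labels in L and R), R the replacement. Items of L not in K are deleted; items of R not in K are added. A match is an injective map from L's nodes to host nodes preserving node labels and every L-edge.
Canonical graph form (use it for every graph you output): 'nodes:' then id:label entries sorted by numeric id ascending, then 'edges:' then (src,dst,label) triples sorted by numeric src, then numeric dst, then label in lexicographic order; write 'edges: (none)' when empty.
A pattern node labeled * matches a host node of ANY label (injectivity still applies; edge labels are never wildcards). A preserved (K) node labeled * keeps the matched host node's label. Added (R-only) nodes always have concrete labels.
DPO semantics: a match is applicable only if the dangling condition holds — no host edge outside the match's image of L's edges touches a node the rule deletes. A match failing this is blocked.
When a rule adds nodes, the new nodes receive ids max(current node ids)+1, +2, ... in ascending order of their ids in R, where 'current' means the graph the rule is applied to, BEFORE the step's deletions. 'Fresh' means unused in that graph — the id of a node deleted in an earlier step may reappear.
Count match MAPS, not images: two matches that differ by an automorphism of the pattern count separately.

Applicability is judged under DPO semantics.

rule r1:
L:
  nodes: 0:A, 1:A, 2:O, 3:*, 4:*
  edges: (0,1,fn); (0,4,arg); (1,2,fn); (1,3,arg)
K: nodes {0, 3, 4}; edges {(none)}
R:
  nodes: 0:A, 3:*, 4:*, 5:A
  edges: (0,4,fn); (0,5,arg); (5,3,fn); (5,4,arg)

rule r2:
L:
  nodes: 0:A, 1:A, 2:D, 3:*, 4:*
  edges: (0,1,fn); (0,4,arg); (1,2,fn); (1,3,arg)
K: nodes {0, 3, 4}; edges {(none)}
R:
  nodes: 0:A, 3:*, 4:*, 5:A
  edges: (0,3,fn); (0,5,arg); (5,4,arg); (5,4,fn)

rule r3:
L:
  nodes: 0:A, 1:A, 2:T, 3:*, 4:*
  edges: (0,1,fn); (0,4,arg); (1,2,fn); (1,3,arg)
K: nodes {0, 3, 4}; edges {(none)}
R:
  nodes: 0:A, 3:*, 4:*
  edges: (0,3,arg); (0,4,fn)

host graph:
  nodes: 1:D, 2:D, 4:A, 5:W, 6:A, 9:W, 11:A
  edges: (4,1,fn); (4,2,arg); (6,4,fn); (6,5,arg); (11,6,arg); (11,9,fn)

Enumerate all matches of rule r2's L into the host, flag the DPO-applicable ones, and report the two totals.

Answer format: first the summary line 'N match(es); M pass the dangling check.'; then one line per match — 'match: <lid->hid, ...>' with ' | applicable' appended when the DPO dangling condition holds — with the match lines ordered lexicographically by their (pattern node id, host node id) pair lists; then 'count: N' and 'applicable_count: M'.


1 match(es); 1 pass the dangling check.
match: 0->6, 1->4, 2->1, 3->2, 4->5 | applicable
count: 1
applicable_count: 1


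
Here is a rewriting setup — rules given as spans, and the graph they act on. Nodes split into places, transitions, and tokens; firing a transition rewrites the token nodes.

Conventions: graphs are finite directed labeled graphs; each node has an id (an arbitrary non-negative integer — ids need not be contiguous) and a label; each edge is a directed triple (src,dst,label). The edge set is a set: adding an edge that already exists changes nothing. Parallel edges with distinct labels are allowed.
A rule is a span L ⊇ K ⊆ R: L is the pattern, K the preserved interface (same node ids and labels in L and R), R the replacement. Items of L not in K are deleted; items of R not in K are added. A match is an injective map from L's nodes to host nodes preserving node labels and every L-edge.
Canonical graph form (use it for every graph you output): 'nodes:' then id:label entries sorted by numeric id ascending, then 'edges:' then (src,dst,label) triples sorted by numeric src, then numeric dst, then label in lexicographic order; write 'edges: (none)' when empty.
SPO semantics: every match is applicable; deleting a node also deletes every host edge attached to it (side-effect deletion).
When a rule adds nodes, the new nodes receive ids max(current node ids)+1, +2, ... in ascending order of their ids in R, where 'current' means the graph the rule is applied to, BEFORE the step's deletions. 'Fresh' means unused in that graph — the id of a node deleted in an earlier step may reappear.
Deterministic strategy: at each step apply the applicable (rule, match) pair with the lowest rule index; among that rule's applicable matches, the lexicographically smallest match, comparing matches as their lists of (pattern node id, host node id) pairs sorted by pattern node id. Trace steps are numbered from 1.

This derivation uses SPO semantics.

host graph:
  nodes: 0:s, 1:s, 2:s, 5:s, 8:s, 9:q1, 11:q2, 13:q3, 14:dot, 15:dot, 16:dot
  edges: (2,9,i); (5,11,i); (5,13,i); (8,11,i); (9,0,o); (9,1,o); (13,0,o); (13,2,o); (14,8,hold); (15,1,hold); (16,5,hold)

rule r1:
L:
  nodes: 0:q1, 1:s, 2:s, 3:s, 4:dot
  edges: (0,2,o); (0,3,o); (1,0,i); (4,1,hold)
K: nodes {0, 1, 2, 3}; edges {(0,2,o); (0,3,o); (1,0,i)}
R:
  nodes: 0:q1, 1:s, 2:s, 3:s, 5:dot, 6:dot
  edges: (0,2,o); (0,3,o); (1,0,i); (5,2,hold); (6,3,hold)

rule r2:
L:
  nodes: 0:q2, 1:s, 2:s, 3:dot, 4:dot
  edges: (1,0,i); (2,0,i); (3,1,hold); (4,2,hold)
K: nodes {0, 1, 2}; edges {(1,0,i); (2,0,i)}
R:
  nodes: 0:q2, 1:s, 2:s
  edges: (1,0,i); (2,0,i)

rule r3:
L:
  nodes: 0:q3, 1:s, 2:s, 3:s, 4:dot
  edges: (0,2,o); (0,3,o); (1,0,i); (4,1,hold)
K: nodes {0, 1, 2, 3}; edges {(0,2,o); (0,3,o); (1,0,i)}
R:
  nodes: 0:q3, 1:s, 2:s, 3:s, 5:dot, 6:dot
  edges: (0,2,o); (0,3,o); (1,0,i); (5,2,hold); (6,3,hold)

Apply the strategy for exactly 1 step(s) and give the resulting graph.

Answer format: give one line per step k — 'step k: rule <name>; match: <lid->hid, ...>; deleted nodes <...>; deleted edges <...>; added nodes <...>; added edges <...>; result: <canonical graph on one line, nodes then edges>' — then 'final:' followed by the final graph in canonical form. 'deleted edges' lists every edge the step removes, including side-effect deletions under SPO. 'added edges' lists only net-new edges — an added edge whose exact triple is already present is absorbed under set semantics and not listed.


step 1: rule r2; match: 0->11, 1->5, 2->8, 3->16, 4->14; deleted nodes 14, 16; deleted edges (14,8,hold); (16,5,hold); added nodes (none); added edges (none); result: nodes: 0:s, 1:s, 2:s, 5:s, 8:s, 9:q1, 11:q2, 13:q3, 15:dot edges: (2,9,i); (5,11,i); (5,13,i); (8,11,i); (9,0,o); (9,1,o); (13,0,o); (13,2,o); (15,1,hold)
final:
nodes: 0:s, 1:s, 2:s, 5:s, 8:s, 9:q1, 11:q2, 13:q3, 15:dot
edges: (2,9,i); (5,11,i); (5,13,i); (8,11,i); (9,0,o); (9,1,o); (13,0,o); (13,2,o); (15,1,hold)


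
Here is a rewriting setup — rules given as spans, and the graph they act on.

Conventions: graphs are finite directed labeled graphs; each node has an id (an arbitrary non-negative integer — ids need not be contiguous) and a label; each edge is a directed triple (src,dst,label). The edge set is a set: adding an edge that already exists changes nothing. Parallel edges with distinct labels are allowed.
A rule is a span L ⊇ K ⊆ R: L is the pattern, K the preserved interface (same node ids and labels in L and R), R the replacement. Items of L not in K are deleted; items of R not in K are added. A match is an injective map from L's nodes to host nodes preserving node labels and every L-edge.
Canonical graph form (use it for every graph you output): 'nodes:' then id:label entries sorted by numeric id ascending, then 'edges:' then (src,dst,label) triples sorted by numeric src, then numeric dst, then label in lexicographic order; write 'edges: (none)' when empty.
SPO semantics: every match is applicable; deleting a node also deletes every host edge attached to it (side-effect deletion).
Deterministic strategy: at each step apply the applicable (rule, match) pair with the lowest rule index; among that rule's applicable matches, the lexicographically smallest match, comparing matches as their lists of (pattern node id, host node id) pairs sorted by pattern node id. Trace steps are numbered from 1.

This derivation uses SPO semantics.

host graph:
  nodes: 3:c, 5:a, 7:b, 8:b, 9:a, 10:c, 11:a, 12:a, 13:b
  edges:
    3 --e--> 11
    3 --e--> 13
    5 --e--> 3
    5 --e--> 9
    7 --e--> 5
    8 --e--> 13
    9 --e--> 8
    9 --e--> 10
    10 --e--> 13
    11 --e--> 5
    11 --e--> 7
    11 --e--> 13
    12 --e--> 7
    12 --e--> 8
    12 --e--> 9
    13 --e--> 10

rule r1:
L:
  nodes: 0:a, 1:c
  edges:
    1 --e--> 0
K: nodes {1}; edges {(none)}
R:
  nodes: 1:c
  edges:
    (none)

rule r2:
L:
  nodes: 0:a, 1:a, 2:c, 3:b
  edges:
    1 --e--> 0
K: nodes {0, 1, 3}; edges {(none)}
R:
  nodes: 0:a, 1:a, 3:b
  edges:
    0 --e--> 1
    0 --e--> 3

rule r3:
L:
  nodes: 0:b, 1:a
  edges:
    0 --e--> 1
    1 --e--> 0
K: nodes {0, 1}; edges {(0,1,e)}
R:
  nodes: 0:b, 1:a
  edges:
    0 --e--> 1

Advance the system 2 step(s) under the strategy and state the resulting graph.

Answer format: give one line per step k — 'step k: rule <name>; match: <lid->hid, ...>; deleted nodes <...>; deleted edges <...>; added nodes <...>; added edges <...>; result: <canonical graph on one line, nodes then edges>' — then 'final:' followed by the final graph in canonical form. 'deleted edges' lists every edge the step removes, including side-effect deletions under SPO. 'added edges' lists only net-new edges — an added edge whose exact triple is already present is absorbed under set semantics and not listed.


step 1: rule r1; match: 0->11, 1->3; deleted nodes 11; deleted edges (3,11,e); (11,5,e); (11,7,e); (11,13,e); added nodes (none); added edges (none); result: nodes: 3:c, 5:a, 7:b, 8:b, 9:a, 10:c, 12:a, 13:b edges: (3,13,e); (5,3,e); (5,9,e); (7,5,e); (8,13,e); (9,8,e); (9,10,e); (10,13,e); (12,7,e); (12,8,e); (12,9,e); (13,10,e)
step 2: rule r2; match: 0->9, 1->5, 2->3, 3->7; deleted nodes 3; deleted edges (3,13,e); (5,3,e); (5,9,e); added nodes (none); added edges (9,5,e); (9,7,e); result: nodes: 5:a, 7:b, 8:b, 9:a, 10:c, 12:a, 13:b edges: (7,5,e); (8,13,e); (9,5,e); (9,7,e); (9,8,e); (9,10,e); (10,13,e); (12,7,e); (12,8,e); (12,9,e); (13,10,e)
final:
nodes: 5:a, 7:b, 8:b, 9:a, 10:c, 12:a, 13:b
edges: (7,5,e); (8,13,e); (9,5,e); (9,7,e); (9,8,e); (9,10,e); (10,13,e); (12,7,e); (12,8,e); (12,9,e); (13,10,e)


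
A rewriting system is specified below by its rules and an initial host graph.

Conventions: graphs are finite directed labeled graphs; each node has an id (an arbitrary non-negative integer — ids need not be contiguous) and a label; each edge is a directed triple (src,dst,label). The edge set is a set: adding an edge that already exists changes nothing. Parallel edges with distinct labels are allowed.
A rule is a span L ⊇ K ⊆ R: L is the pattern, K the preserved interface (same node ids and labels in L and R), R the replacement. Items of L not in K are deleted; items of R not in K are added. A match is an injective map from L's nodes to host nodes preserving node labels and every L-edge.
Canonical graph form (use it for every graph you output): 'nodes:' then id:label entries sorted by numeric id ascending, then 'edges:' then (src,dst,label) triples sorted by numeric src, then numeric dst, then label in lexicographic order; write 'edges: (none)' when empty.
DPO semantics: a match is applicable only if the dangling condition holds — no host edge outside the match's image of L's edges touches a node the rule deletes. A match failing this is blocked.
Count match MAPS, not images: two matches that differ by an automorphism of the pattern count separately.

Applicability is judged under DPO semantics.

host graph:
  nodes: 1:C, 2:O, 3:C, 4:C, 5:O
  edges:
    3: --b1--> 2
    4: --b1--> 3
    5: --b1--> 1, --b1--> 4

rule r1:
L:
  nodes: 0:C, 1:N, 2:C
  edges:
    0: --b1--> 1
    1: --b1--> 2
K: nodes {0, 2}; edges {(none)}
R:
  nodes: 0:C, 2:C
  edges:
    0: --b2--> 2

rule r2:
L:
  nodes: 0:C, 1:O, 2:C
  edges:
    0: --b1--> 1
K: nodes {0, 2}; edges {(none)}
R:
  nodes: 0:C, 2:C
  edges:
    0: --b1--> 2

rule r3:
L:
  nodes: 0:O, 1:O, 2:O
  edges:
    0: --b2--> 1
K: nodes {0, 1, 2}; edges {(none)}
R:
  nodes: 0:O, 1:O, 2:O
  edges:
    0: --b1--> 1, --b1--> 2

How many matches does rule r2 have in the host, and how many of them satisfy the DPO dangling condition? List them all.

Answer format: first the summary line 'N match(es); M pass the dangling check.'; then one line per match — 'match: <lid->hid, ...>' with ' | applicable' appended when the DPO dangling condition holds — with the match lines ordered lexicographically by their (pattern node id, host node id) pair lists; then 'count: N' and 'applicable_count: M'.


2 match(es); 2 pass the dangling check.
match: 0->3, 1->2, 2->1 | applicable
match: 0->3, 1->2, 2->4 | applicable
count: 2
applicable_count: 2
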